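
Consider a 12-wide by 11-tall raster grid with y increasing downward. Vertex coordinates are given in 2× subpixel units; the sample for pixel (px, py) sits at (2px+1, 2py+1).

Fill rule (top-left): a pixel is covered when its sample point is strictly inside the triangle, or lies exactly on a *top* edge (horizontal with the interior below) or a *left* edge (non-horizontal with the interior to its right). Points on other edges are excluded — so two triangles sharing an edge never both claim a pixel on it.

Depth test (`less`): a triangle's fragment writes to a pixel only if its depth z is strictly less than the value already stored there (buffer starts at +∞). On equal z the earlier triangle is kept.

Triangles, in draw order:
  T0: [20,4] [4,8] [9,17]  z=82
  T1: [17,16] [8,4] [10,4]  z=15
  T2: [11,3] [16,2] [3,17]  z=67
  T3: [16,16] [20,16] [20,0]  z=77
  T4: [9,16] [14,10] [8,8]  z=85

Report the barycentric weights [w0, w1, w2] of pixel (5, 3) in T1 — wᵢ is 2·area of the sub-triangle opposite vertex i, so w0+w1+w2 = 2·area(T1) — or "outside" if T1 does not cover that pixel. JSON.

T0:
  2·area = 164  (B↔C swapped to make it positive)
  edge (20, 4)→(9, 17): d=(-11,13) right/bottom  bias=-1
  edge (9, 17)→(4, 8): d=(-5,-9) top-left  bias=+0
  edge (4, 8)→(20, 4): d=(16,-4) top-left  bias=+0
    (8,2)@(17, 5): e=[28,132,4] → X
    (9,2)@(19, 5): e=[2,150,12] → X
    (10,2)@(21, 5): e=[-24,168,20] → .
    (4,3)@(9, 7): e=[110,50,4] → X
    (5,3)@(11, 7): e=[84,68,12] → X
    (6,3)@(13, 7): e=[58,86,20] → X
    (7,3)@(15, 7): e=[32,104,28] → X
    (9,3)@(19, 7): e=[-20,140,44] → .
    (2,4)@(5, 9): e=[140,4,20] → X
    (3,4)@(7, 9): e=[114,22,28] → X
    (8,4)@(17, 9): e=[-16,112,68] → .
    (2,5)@(5, 11): e=[118,-6,52] → .
    (4,8)@(9, 17): e=[0,0,164] → .  [on edge]
  covered (21 px):
    . . . . . . . . . . . .
    . . . . . . . . . . . .
    . . . . . . . . X X . .
    . . . . X X X X X . . .
    . . X X X X X X . . . .
    . . . X X X X . . . . .
    . . . X X X . . . . . .
    . . . . X . . . . . . .
    . . . . . . . . . . . .
    . . . . . . . . . . . .
    . . . . . . . . . . . .
T1:
  2·area = 24
  edge (17, 16)→(8, 4): d=(-9,-12) top-left  bias=+0
  edge (8, 4)→(10, 4): d=(2,0) top-left  bias=+0
  edge (10, 4)→(17, 16): d=(7,12) right/bottom  bias=-1
    (4,2)@(9, 5): e=[3,2,19] → X
    (5,2)@(11, 5): e=[27,2,-5] → .
    (4,3)@(9, 7): e=[-15,6,33] → .
    (5,3)@(11, 7): e=[9,6,9] → X
    (6,3)@(13, 7): e=[33,6,-15] → .
    (5,4)@(11, 9): e=[-9,10,23] → .
    (7,6)@(15, 13): e=[3,18,3] → X
    (8,6)@(17, 13): e=[27,18,-21] → .
    (7,7)@(15, 15): e=[-15,22,17] → .
  covered (3 px):
    . . . . . . . . . . . .
    . . . . . . . . . . . .
    . . . . X . . . . . . .
    . . . . . X . . . . . .
    . . . . . . . . . . . .
    . . . . . . . . . . . .
    . . . . . . . X . . . .
    . . . . . . . . . . . .
    . . . . . . . . . . . .
    . . . . . . . . . . . .
    . . . . . . . . . . . .
T2:
  2·area = 62
  edge (11, 3)→(16, 2): d=(5,-1) top-left  bias=+0
  edge (16, 2)→(3, 17): d=(-13,15) right/bottom  bias=-1
  edge (3, 17)→(11, 3): d=(8,-14) top-left  bias=+0
    (10,0)@(21, 1): e=[0,-62,124] → .  [on edge]
    (5,1)@(11, 3): e=[0,62,0] → X  [on edge]
    (6,1)@(13, 3): e=[2,32,28] → X
    (7,1)@(15, 3): e=[4,2,56] → X
    (8,1)@(17, 3): e=[6,-28,84] → .
    (0,2)@(1, 5): e=[0,186,-124] → .  [on edge]
    (5,2)@(11, 5): e=[10,36,16] → X
    (7,2)@(15, 5): e=[14,-24,72] → .
    (4,3)@(9, 7): e=[18,40,4] → X
    (6,3)@(13, 7): e=[22,-20,60] → .
    (4,4)@(9, 9): e=[28,14,20] → X
    (5,4)@(11, 9): e=[30,-16,48] → .
    (1,8)@(3, 17): e=[62,0,0] → .  [on edge]
  covered (9 px):
    . . . . . . . . . . . .
    . . . . . X X X . . . .
    . . . . . X X . . . . .
    . . . . X X . . . . . .
    . . . . X . . . . . . .
    . . . X . . . . . . . .
    . . . . . . . . . . . .
    . . . . . . . . . . . .
    . . . . . . . . . . . .
    . . . . . . . . . . . .
    . . . . . . . . . . . .
T3:
  2·area = 64  (B↔C swapped to make it positive)
  edge (16, 16)→(20, 0): d=(4,-16) top-left  bias=+0
  edge (20, 0)→(20, 16): d=(0,16) right/bottom  bias=-1
  edge (20, 16)→(16, 16): d=(-4,0) right/bottom  bias=-1
    (9,2)@(19, 5): e=[4,16,44] → X
    (10,2)@(21, 5): e=[36,-16,44] → .
    (9,3)@(19, 7): e=[12,16,36] → X
    (10,3)@(21, 7): e=[44,-16,36] → .
    (9,4)@(19, 9): e=[20,16,28] → X
    (10,4)@(21, 9): e=[52,-16,28] → .
    (9,5)@(19, 11): e=[28,16,20] → X
    (10,5)@(21, 11): e=[60,-16,20] → .
    (8,6)@(17, 13): e=[4,48,12] → X
    (10,6)@(21, 13): e=[68,-16,12] → .
    (8,7)@(17, 15): e=[12,48,4] → X
    (10,7)@(21, 15): e=[76,-16,4] → .
  covered (8 px):
    . . . . . . . . . . . .
    . . . . . . . . . . . .
    . . . . . . . . . X . .
    . . . . . . . . . X . .
    . . . . . . . . . X . .
    . . . . . . . . . X . .
    . . . . . . . . X X . .
    . . . . . . . . X X . .
    . . . . . . . . . . . .
    . . . . . . . . . . . .
    . . . . . . . . . . . .
T4:
  2·area = 46  (B↔C swapped to make it positive)
  edge (9, 16)→(8, 8): d=(-1,-8) top-left  bias=+0
  edge (8, 8)→(14, 10): d=(6,2) right/bottom  bias=-1
  edge (14, 10)→(9, 16): d=(-5,6) right/bottom  bias=-1
    (2,3)@(5, 7): e=[-23,0,69] → .  [on edge]
    (4,4)@(9, 9): e=[7,4,35] → X
    (5,4)@(11, 9): e=[23,0,23] → .  [on edge]
    (4,5)@(9, 11): e=[5,16,25] → X
    (5,5)@(11, 11): e=[21,12,13] → X
    (6,5)@(13, 11): e=[37,8,1] → X
    (7,5)@(15, 11): e=[53,4,-11] → .
    (8,5)@(17, 11): e=[69,0,-23] → .  [on edge]
    (4,6)@(9, 13): e=[3,28,15] → X
    (6,6)@(13, 13): e=[35,20,-9] → .
    (11,6)@(23, 13): e=[115,0,-69] → .  [on edge]
    (4,7)@(9, 15): e=[1,40,5] → X
  covered (7 px):
    . . . . . . . . . . . .
    . . . . . . . . . . . .
    . . . . . . . . . . . .
    . . . . . . . . . . . .
    . . . . X . . . . . . .
    . . . . X X X . . . . .
    . . . . X X . . . . . .
    . . . . X . . . . . . .
    . . . . . . . . . . . .
    . . . . . . . . . . . .
    . . . . . . . . . . . .

Result: [6,9,9]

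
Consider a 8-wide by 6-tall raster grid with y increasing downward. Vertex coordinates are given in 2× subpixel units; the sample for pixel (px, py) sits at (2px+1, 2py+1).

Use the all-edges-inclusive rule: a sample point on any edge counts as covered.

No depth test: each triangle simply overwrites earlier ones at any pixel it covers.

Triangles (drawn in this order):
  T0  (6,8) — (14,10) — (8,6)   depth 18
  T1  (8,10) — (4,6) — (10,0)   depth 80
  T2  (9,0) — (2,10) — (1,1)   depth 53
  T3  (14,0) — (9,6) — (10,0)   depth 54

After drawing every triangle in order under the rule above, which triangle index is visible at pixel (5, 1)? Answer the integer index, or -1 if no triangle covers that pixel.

T0:
  2·area = 20  (B↔C swapped to make it positive)
  edge (6, 8)→(8, 6): d=(2,-2) inclusive
  edge (8, 6)→(14, 10): d=(6,4) inclusive
  edge (14, 10)→(6, 8): d=(-8,-2) inclusive
    (6,0)@(13, 1): e=[0,-50,70] → ·  [on edge]
    (5,1)@(11, 3): e=[0,-30,50] → ·  [on edge]
    (4,2)@(9, 5): e=[0,-10,30] → ·  [on edge]
    (3,3)@(7, 7): e=[0,10,10] → █  [on edge]
    (4,3)@(9, 7): e=[4,2,14] → █
    (5,3)@(11, 7): e=[8,-6,18] → ·
    (2,4)@(5, 9): e=[0,30,-10] → ·  [on edge]
    (3,4)@(7, 9): e=[4,22,-6] → ·
    (4,4)@(9, 9): e=[8,14,-2] → ·
    (5,4)@(11, 9): e=[12,6,2] → █
    (6,4)@(13, 9): e=[16,-2,6] → ·
    (1,5)@(3, 11): e=[0,50,-30] → ·  [on edge]
  covered (3 px):
    · · · · · · · ·
    · · · · · · · ·
    · · · · · · · ·
    · · · █ █ · · ·
    · · · · · █ · ·
    · · · · · · · ·
T1:
  2·area = 48
  edge (8, 10)→(4, 6): d=(-4,-4) inclusive
  edge (4, 6)→(10, 0): d=(6,-6) inclusive
  edge (10, 0)→(8, 10): d=(-2,10) inclusive
    (4,0)@(9, 1): e=[40,0,8] → █  [on edge]
    (5,0)@(11, 1): e=[48,12,-12] → ·
    (0,1)@(1, 3): e=[0,-36,84] → ·  [on edge]
    (3,1)@(7, 3): e=[24,0,24] → █  [on edge]
    (5,1)@(11, 3): e=[40,24,-16] → ·
    (1,2)@(3, 5): e=[0,-12,60] → ·  [on edge]
    (2,2)@(5, 5): e=[8,0,40] → █  [on edge]
    (4,2)@(9, 5): e=[24,24,0] → █  [on edge]
    (5,2)@(11, 5): e=[32,36,-20] → ·
    (1,3)@(3, 7): e=[-8,0,56] → ·  [on edge]
    (2,3)@(5, 7): e=[0,12,36] → █  [on edge]
    (4,3)@(9, 7): e=[16,36,-4] → ·
    (0,4)@(1, 9): e=[-24,0,72] → ·  [on edge]
    (3,4)@(7, 9): e=[0,36,12] → █  [on edge]
    (4,5)@(9, 11): e=[0,60,-12] → ·  [on edge]
  covered (9 px):
    · · · · █ · · ·
    · · · █ █ · · ·
    · · █ █ █ · · ·
    · · █ █ · · · ·
    · · · █ · · · ·
    · · · · · · · ·
T2:
  2·area = 73
  edge (9, 0)→(2, 10): d=(-7,10) inclusive
  edge (2, 10)→(1, 1): d=(-1,-9) inclusive
  edge (1, 1)→(9, 0): d=(8,-1) inclusive
    (0,0)@(1, 1): e=[73,0,0] → █  [on edge]
    (1,0)@(3, 1): e=[53,18,2] → █
    (2,0)@(5, 1): e=[33,36,4] → █
    (3,0)@(7, 1): e=[13,54,6] → █
    (4,0)@(9, 1): e=[-7,72,8] → ·
    (0,1)@(1, 3): e=[59,-2,16] → ·
    (1,1)@(3, 3): e=[39,16,18] → █
    (3,1)@(7, 3): e=[-1,52,22] → ·
    (1,2)@(3, 5): e=[25,14,34] → █
    (3,2)@(7, 5): e=[-15,50,38] → ·
    (1,3)@(3, 7): e=[11,12,50] → █
    (2,3)@(5, 7): e=[-9,30,52] → ·
  covered (9 px):
    █ █ █ █ · · · ·
    · █ █ · · · · ·
    · █ █ · · · · ·
    · █ · · · · · ·
    · · · · · · · ·
    · · · · · · · ·
T3:
  2·area = 24
  edge (14, 0)→(9, 6): d=(-5,6) inclusive
  edge (9, 6)→(10, 0): d=(1,-6) inclusive
  edge (10, 0)→(14, 0): d=(4,0) inclusive
    (5,0)@(11, 1): e=[13,7,4] → █
    (6,0)@(13, 1): e=[1,19,4] → █
    (7,0)@(15, 1): e=[-11,31,4] → ·
    (5,1)@(11, 3): e=[3,9,12] → █
    (6,1)@(13, 3): e=[-9,21,12] → ·
    (5,2)@(11, 5): e=[-7,11,20] → ·
  covered (3 px):
    · · · · · █ █ ·
    · · · · · █ · ·
    · · · · · · · ·
    · · · · · · · ·
    · · · · · · · ·
    · · · · · · · ·

Z-buffer (winner per pixel, '.' = empty):
  2 2 2 2 1 3 3 .
  . 2 2 1 1 3 . .
  . 2 2 1 1 . . .
  . 2 1 1 0 . . .
  . . . 1 . 0 . .
  . . . . . . . .

Answer: 3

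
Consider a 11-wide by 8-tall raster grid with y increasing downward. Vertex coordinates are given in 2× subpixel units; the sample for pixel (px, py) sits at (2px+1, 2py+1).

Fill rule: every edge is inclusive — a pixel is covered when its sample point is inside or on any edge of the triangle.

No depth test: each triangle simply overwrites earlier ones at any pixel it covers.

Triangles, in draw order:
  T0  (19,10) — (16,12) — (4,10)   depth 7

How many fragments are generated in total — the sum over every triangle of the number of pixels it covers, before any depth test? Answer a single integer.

T0:
  2·area = 30
  edge (19, 10)→(16, 12): d=(-3,2) inclusive
  edge (16, 12)→(4, 10): d=(-12,-2) inclusive
  edge (4, 10)→(19, 10): d=(15,0) inclusive
    (5,5)@(11, 11): e=[13,2,15] → █
    (6,5)@(13, 11): e=[9,6,15] → █
    (7,5)@(15, 11): e=[5,10,15] → █
    (8,5)@(17, 11): e=[1,14,15] → █
    (9,5)@(19, 11): e=[-3,18,15] → ·
    (5,6)@(11, 13): e=[7,-22,45] → ·
    (6,6)@(13, 13): e=[3,-18,45] → ·
    (7,6)@(15, 13): e=[-1,-14,45] → ·
    (8,6)@(17, 13): e=[-5,-10,45] → ·
  covered (4 px):
    · · · · · · · · · · ·
    · · · · · · · · · · ·
    · · · · · · · · · · ·
    · · · · · · · · · · ·
    · · · · · · · · · · ·
    · · · · · █ █ █ █ · ·
    · · · · · · · · · · ·
    · · · · · · · · · · ·

Result: 4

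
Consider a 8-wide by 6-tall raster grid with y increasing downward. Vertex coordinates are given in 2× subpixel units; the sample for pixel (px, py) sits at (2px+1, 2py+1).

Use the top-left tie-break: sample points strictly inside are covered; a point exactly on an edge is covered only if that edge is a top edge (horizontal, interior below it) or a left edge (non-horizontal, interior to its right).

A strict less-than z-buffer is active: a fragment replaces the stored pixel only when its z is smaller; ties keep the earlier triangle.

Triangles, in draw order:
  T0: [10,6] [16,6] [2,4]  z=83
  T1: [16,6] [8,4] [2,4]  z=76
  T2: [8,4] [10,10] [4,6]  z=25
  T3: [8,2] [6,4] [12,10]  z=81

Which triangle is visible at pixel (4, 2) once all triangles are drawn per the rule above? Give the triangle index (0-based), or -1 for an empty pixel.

T0:
  2·area = 12  (B↔C swapped to make it positive)
  edge (10, 6)→(2, 4): d=(-8,-2) top-left  bias=+0
  edge (2, 4)→(16, 6): d=(14,2) right/bottom  bias=-1
  edge (16, 6)→(10, 6): d=(-6,0) right/bottom  bias=-1
    (3,2)@(7, 5): e=[2,4,6] → X
    (4,2)@(9, 5): e=[6,0,6] → .  [on edge]
    (3,3)@(7, 7): e=[-14,32,-6] → .
  covered (1 px):
    . . . . . . . .
    . . . . . . . .
    . . . X . . . .
    . . . . . . . .
    . . . . . . . .
    . . . . . . . .
T1:
  2·area = 12  (B↔C swapped to make it positive)
  edge (16, 6)→(2, 4): d=(-14,-2) top-left  bias=+0
  edge (2, 4)→(8, 4): d=(6,0) top-left  bias=+0
  edge (8, 4)→(16, 6): d=(8,2) right/bottom  bias=-1
    (4,2)@(9, 5): e=[0,6,6] → X  [on edge]
    (5,2)@(11, 5): e=[4,6,2] → X
    (6,2)@(13, 5): e=[8,6,-2] → .
    (4,3)@(9, 7): e=[-28,18,22] → .
    (5,3)@(11, 7): e=[-24,18,18] → .
  covered (2 px):
    . . . . . . . .
    . . . . . . . .
    . . . . X X . .
    . . . . . . . .
    . . . . . . . .
    . . . . . . . .
T2:
  2·area = 28
  edge (8, 4)→(10, 10): d=(2,6) right/bottom  bias=-1
  edge (10, 10)→(4, 6): d=(-6,-4) top-left  bias=+0
  edge (4, 6)→(8, 4): d=(4,-2) top-left  bias=+0
    (3,0)@(7, 1): e=[0,42,-14] → .  [on edge]
    (3,2)@(7, 5): e=[8,18,2] → X
    (4,2)@(9, 5): e=[-4,26,6] → .
    (3,3)@(7, 7): e=[12,6,10] → X
    (4,3)@(9, 7): e=[0,14,14] → .  [on edge]
    (3,4)@(7, 9): e=[16,-6,18] → .
    (4,4)@(9, 9): e=[4,2,22] → X
    (5,4)@(11, 9): e=[-8,10,26] → .
    (4,5)@(9, 11): e=[8,-10,30] → .
  covered (3 px):
    . . . . . . . .
    . . . . . . . .
    . . . X . . . .
    . . . X . . . .
    . . . . X . . .
    . . . . . . . .
T3:
  2·area = 24  (B↔C swapped to make it positive)
  edge (8, 2)→(12, 10): d=(4,8) right/bottom  bias=-1
  edge (12, 10)→(6, 4): d=(-6,-6) top-left  bias=+0
  edge (6, 4)→(8, 2): d=(2,-2) top-left  bias=+0
    (1,0)@(3, 1): e=[36,0,-12] → .  [on edge]
    (4,0)@(9, 1): e=[-12,36,0] → .  [on edge]
    (2,1)@(5, 3): e=[28,0,-4] → .  [on edge]
    (3,1)@(7, 3): e=[12,12,0] → X  [on edge]
    (4,1)@(9, 3): e=[-4,24,4] → .
    (2,2)@(5, 5): e=[36,-12,0] → .  [on edge]
    (3,2)@(7, 5): e=[20,0,4] → X  [on edge]
    (4,2)@(9, 5): e=[4,12,8] → X
    (5,2)@(11, 5): e=[-12,24,12] → .
    (1,3)@(3, 7): e=[60,-36,0] → .  [on edge]
    (3,3)@(7, 7): e=[28,-12,8] → .
    (4,3)@(9, 7): e=[12,0,12] → X  [on edge]
    (0,4)@(1, 9): e=[84,-60,0] → .  [on edge]
    (5,4)@(11, 9): e=[4,0,20] → X  [on edge]
    (6,5)@(13, 11): e=[-4,0,28] → .  [on edge]
  covered (5 px):
    . . . . . . . .
    . . . X . . . .
    . . . X X . . .
    . . . . X . . .
    . . . . . X . .
    . . . . . . . .

Z-buffer (winner per pixel, '.' = empty):
  . . . . . . . .
  . . . 3 . . . .
  . . . 2 1 1 . .
  . . . 2 3 . . .
  . . . . 2 3 . .
  . . . . . . . .

Result: 1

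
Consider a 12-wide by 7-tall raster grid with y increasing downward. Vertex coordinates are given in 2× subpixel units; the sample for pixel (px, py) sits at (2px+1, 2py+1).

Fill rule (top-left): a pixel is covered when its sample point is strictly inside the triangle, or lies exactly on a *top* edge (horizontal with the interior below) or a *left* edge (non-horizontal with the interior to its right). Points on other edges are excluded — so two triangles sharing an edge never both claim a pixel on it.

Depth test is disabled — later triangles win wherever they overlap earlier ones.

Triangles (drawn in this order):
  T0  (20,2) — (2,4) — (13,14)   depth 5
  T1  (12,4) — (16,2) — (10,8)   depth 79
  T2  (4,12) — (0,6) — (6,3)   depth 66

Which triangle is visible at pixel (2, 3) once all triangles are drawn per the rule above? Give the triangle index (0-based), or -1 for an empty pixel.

T0:
  2·area = 202  (B↔C swapped to make it positive)
  edge (20, 2)→(13, 14): d=(-7,12) right/bottom  bias=-1
  edge (13, 14)→(2, 4): d=(-11,-10) top-left  bias=+0
  edge (2, 4)→(20, 2): d=(18,-2) top-left  bias=+0
    (5,1)@(11, 3): e=[101,101,0] → X  [on edge]
    (6,1)@(13, 3): e=[77,121,4] → X
    (7,1)@(15, 3): e=[53,141,8] → X
    (8,1)@(17, 3): e=[29,161,12] → X
    (9,1)@(19, 3): e=[5,181,16] → X
    (10,1)@(21, 3): e=[-19,201,20] → .
    (2,2)@(5, 5): e=[159,19,24] → X
    (3,2)@(7, 5): e=[135,39,28] → X
    (4,2)@(9, 5): e=[111,59,32] → X
    (9,2)@(19, 5): e=[-9,159,52] → .
    (2,3)@(5, 7): e=[145,-3,60] → .
    (3,3)@(7, 7): e=[121,17,64] → X
  covered (25 px):
    . . . . . . . . . . . .
    . . . . . X X X X X . .
    . . X X X X X X X . . .
    . . . X X X X X X . . .
    . . . . X X X X . . . .
    . . . . . X X . . . . .
    . . . . . . X . . . . .
T1:
  2·area = 12
  edge (12, 4)→(16, 2): d=(4,-2) top-left  bias=+0
  edge (16, 2)→(10, 8): d=(-6,6) right/bottom  bias=-1
  edge (10, 8)→(12, 4): d=(2,-4) top-left  bias=+0
    (8,0)@(17, 1): e=[-2,0,14] → .  [on edge]
    (7,1)@(15, 3): e=[2,0,10] → .  [on edge]
    (6,2)@(13, 5): e=[6,0,6] → .  [on edge]
    (5,3)@(11, 7): e=[10,0,2] → .  [on edge]
    (4,4)@(9, 9): e=[14,0,-2] → .  [on edge]
    (3,5)@(7, 11): e=[18,0,-6] → .  [on edge]
    (2,6)@(5, 13): e=[22,0,-10] → .  [on edge]
  covered (0 px):
    . . . . . . . . . . . .
    . . . . . . . . . . . .
    . . . . . . . . . . . .
    . . . . . . . . . . . .
    . . . . . . . . . . . .
    . . . . . . . . . . . .
    . . . . . . . . . . . .
T2:
  2·area = 48
  edge (4, 12)→(0, 6): d=(-4,-6) top-left  bias=+0
  edge (0, 6)→(6, 3): d=(6,-3) top-left  bias=+0
  edge (6, 3)→(4, 12): d=(-2,9) right/bottom  bias=-1
    (1,2)@(3, 5): e=[22,3,23] → X
    (2,2)@(5, 5): e=[34,9,5] → X
    (3,2)@(7, 5): e=[46,15,-13] → .
    (0,3)@(1, 7): e=[2,9,37] → X
    (3,3)@(7, 7): e=[38,27,-17] → .
    (0,4)@(1, 9): e=[-6,21,33] → .
    (1,4)@(3, 9): e=[6,27,15] → X
    (2,4)@(5, 9): e=[18,33,-3] → .
    (1,5)@(3, 11): e=[-2,39,11] → .
  covered (6 px):
    . . . . . . . . . . . .
    . . . . . . . . . . . .
    . X X . . . . . . . . .
    X X X . . . . . . . . .
    . X . . . . . . . . . .
    . . . . . . . . . . . .
    . . . . . . . . . . . .

Z-buffer (winner per pixel, '.' = empty):
  . . . . . . . . . . . .
  . . . . . 0 0 0 0 0 . .
  . 2 2 0 0 0 0 0 0 . . .
  2 2 2 0 0 0 0 0 0 . . .
  . 2 . . 0 0 0 0 . . . .
  . . . . . 0 0 . . . . .
  . . . . . . 0 . . . . .

Final: 2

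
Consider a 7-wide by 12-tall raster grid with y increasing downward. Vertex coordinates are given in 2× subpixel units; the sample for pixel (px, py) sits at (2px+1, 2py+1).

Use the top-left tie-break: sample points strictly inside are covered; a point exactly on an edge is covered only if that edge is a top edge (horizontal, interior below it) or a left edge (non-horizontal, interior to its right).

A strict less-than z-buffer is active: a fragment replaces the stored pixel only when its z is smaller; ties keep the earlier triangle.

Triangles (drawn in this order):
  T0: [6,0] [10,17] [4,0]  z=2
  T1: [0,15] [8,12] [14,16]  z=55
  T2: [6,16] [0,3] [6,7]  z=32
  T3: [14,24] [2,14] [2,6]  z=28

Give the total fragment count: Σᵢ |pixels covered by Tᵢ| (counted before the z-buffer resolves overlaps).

T0:
  2·area = 34
  edge (6, 0)→(10, 17): d=(4,17) right/bottom  bias=-1
  edge (10, 17)→(4, 0): d=(-6,-17) top-left  bias=+0
  edge (4, 0)→(6, 0): d=(2,0) top-left  bias=+0
    (2,0)@(5, 1): e=[21,11,2] → #
    (3,0)@(7, 1): e=[-13,45,2] → ·
    (2,1)@(5, 3): e=[29,-1,6] → ·
    (3,2)@(7, 5): e=[3,21,10] → #
    (4,2)@(9, 5): e=[-31,55,10] → ·
    (3,3)@(7, 7): e=[11,9,14] → #
    (4,3)@(9, 7): e=[-23,43,14] → ·
    (3,4)@(7, 9): e=[19,-3,18] → ·
    (4,6)@(9, 13): e=[1,7,26] → #
    (5,6)@(11, 13): e=[-33,41,26] → ·
    (4,7)@(9, 15): e=[9,-5,30] → ·
  covered (4 px):
    · · # · · · ·
    · · · · · · ·
    · · · # · · ·
    · · · # · · ·
    · · · · · · ·
    · · · · · · ·
    · · · · # · ·
    · · · · · · ·
    · · · · · · ·
    · · · · · · ·
    · · · · · · ·
    · · · · · · ·
T1:
  2·area = 50
  edge (0, 15)→(8, 12): d=(8,-3) top-left  bias=+0
  edge (8, 12)→(14, 16): d=(6,4) right/bottom  bias=-1
  edge (14, 16)→(0, 15): d=(-14,-1) top-left  bias=+0
    (3,6)@(7, 13): e=[5,10,35] → #
    (4,6)@(9, 13): e=[11,2,37] → #
    (5,6)@(11, 13): e=[17,-6,39] → ·
    (0,7)@(1, 15): e=[3,46,1] → #
    (1,7)@(3, 15): e=[9,38,3] → #
    (2,7)@(5, 15): e=[15,30,5] → #
    (5,7)@(11, 15): e=[33,6,11] → #
    (6,7)@(13, 15): e=[39,-2,13] → ·
    (0,8)@(1, 17): e=[19,58,-27] → ·
    (1,8)@(3, 17): e=[25,50,-25] → ·
    (2,8)@(5, 17): e=[31,42,-23] → ·
    (3,8)@(7, 17): e=[37,34,-21] → ·
  covered (8 px):
    · · · · · · ·
    · · · · · · ·
    · · · · · · ·
    · · · · · · ·
    · · · · · · ·
    · · · · · · ·
    · · · # # · ·
    # # # # # # ·
    · · · · · · ·
    · · · · · · ·
    · · · · · · ·
    · · · · · · ·
T2:
  2·area = 54
  edge (6, 16)→(0, 3): d=(-6,-13) top-left  bias=+0
  edge (0, 3)→(6, 7): d=(6,4) right/bottom  bias=-1
  edge (6, 7)→(6, 16): d=(0,9) right/bottom  bias=-1
    (0,2)@(1, 5): e=[1,8,45] → #
    (1,2)@(3, 5): e=[27,0,27] → ·  [on edge]
    (0,3)@(1, 7): e=[-11,20,45] → ·
    (1,3)@(3, 7): e=[15,12,27] → #
    (2,3)@(5, 7): e=[41,4,9] → #
    (3,3)@(7, 7): e=[67,-4,-9] → ·
    (1,4)@(3, 9): e=[3,24,27] → #
    (3,4)@(7, 9): e=[55,8,-9] → ·
    (4,4)@(9, 9): e=[81,0,-27] → ·  [on edge]
    (1,5)@(3, 11): e=[-9,36,27] → ·
    (2,5)@(5, 11): e=[17,28,9] → #
    (3,5)@(7, 11): e=[43,20,-9] → ·
  covered (7 px):
    · · · · · · ·
    · · · · · · ·
    # · · · · · ·
    · # # · · · ·
    · # # · · · ·
    · · # · · · ·
    · · # · · · ·
    · · · · · · ·
    · · · · · · ·
    · · · · · · ·
    · · · · · · ·
    · · · · · · ·
T3:
  2·area = 96
  edge (14, 24)→(2, 14): d=(-12,-10) top-left  bias=+0
  edge (2, 14)→(2, 6): d=(0,-8) top-left  bias=+0
  edge (2, 6)→(14, 24): d=(12,18) right/bottom  bias=-1
    (1,4)@(3, 9): e=[70,8,18] → #
    (2,4)@(5, 9): e=[90,24,-18] → ·
    (1,5)@(3, 11): e=[46,8,42] → #
    (2,5)@(5, 11): e=[66,24,6] → #
    (3,5)@(7, 11): e=[86,40,-30] → ·
    (1,6)@(3, 13): e=[22,8,66] → #
    (3,6)@(7, 13): e=[62,40,-6] → ·
    (1,7)@(3, 15): e=[-2,8,90] → ·
    (2,7)@(5, 15): e=[18,24,54] → #
    (3,7)@(7, 15): e=[38,40,18] → #
    (4,7)@(9, 15): e=[58,56,-18] → ·
    (2,8)@(5, 17): e=[-6,24,78] → ·
  covered (12 px):
    · · · · · · ·
    · · · · · · ·
    · · · · · · ·
    · · · · · · ·
    · # · · · · ·
    · # # · · · ·
    · # # · · · ·
    · · # # · · ·
    · · · # # · ·
    · · · · # · ·
    · · · · · # ·
    · · · · · · #

Result: 31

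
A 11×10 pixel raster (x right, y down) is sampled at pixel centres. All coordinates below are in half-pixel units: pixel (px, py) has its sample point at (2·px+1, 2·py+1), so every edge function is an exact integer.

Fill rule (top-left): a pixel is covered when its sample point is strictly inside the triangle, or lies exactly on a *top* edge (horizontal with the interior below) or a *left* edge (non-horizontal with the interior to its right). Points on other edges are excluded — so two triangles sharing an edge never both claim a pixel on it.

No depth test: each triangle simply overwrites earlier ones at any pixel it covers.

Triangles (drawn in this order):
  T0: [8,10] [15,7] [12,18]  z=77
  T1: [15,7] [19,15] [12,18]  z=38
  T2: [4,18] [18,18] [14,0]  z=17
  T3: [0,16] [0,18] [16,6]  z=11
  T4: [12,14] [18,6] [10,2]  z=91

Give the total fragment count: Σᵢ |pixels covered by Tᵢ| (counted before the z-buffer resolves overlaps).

T0:
  2·area = 68
  edge (8, 10)→(15, 7): d=(7,-3) top-left  bias=+0
  edge (15, 7)→(12, 18): d=(-3,11) right/bottom  bias=-1
  edge (12, 18)→(8, 10): d=(-4,-8) top-left  bias=+0
    (7,3)@(15, 7): e=[0,0,68] → ·  [on edge]
    (5,4)@(11, 9): e=[2,38,28] → █
    (6,4)@(13, 9): e=[8,16,44] → █
    (7,4)@(15, 9): e=[14,-6,60] → ·
    (4,5)@(9, 11): e=[10,54,4] → █
    (7,5)@(15, 11): e=[28,-12,52] → ·
    (0,6)@(1, 13): e=[0,136,-68] → ·  [on edge]
    (4,6)@(9, 13): e=[24,48,-4] → ·
    (5,6)@(11, 13): e=[30,26,12] → █
    (7,6)@(15, 13): e=[42,-18,44] → ·
    (5,7)@(11, 15): e=[44,20,4] → █
    (6,7)@(13, 15): e=[50,-2,20] → ·
  covered (8 px):
    · · · · · · · · · · ·
    · · · · · · · · · · ·
    · · · · · · · · · · ·
    · · · · · · · · · · ·
    · · · · · █ █ · · · ·
    · · · · █ █ █ · · · ·
    · · · · · █ █ · · · ·
    · · · · · █ · · · · ·
    · · · · · · · · · · ·
    · · · · · · · · · · ·
T1:
  2·area = 68
  edge (15, 7)→(19, 15): d=(4,8) right/bottom  bias=-1
  edge (19, 15)→(12, 18): d=(-7,3) right/bottom  bias=-1
  edge (12, 18)→(15, 7): d=(3,-11) top-left  bias=+0
    (6,1)@(13, 3): e=[0,102,-34] → ·  [on edge]
    (7,3)@(15, 7): e=[0,68,0] → ·  [on edge]
    (7,4)@(15, 9): e=[8,54,6] → █
    (8,4)@(17, 9): e=[-8,48,28] → ·
    (7,5)@(15, 11): e=[16,40,12] → █
    (8,5)@(17, 11): e=[0,34,34] → ·  [on edge]
    (7,6)@(15, 13): e=[24,26,18] → █
    (8,6)@(17, 13): e=[8,20,40] → █
    (9,6)@(19, 13): e=[-8,14,62] → ·
    (6,7)@(13, 15): e=[48,18,2] → █
    (9,7)@(19, 15): e=[0,0,68] → ·  [on edge]
    (6,8)@(13, 17): e=[56,4,8] → █
    (10,9)@(21, 19): e=[0,-34,102] → ·  [on edge]
  covered (8 px):
    · · · · · · · · · · ·
    · · · · · · · · · · ·
    · · · · · · · · · · ·
    · · · · · · · · · · ·
    · · · · · · · █ · · ·
    · · · · · · · █ · · ·
    · · · · · · · █ █ · ·
    · · · · · · █ █ █ · ·
    · · · · · · █ · · · ·
    · · · · · · · · · · ·
T2:
  2·area = 252  (B↔C swapped to make it positive)
  edge (4, 18)→(14, 0): d=(10,-18) top-left  bias=+0
  edge (14, 0)→(18, 18): d=(4,18) right/bottom  bias=-1
  edge (18, 18)→(4, 18): d=(-14,0) right/bottom  bias=-1
    (6,1)@(13, 3): e=[12,30,210] → █
    (7,1)@(15, 3): e=[48,-6,210] → ·
    (6,2)@(13, 5): e=[32,38,182] → █
    (7,2)@(15, 5): e=[68,2,182] → █
    (8,2)@(17, 5): e=[104,-34,182] → ·
    (5,3)@(11, 7): e=[16,82,154] → █
    (8,3)@(17, 7): e=[124,-26,154] → ·
    (4,4)@(9, 9): e=[0,126,126] → █  [on edge]
    (8,4)@(17, 9): e=[144,-18,126] → ·
    (4,5)@(9, 11): e=[20,134,98] → █
    (8,5)@(17, 11): e=[164,-10,98] → ·
    (3,6)@(7, 13): e=[4,178,70] → █
  covered (32 px):
    · · · · · · · · · · ·
    · · · · · · █ · · · ·
    · · · · · · █ █ · · ·
    · · · · · █ █ █ · · ·
    · · · · █ █ █ █ · · ·
    · · · · █ █ █ █ · · ·
    · · · █ █ █ █ █ · · ·
    · · · █ █ █ █ █ █ · ·
    · · █ █ █ █ █ █ █ · ·
    · · · · · · · · · · ·
T3:
  2·area = 32  (B↔C swapped to make it positive)
  edge (0, 16)→(16, 6): d=(16,-10) top-left  bias=+0
  edge (16, 6)→(0, 18): d=(-16,12) right/bottom  bias=-1
  edge (0, 18)→(0, 16): d=(0,-2) top-left  bias=+0
    (4,5)@(9, 11): e=[10,4,18] → █
    (5,5)@(11, 11): e=[30,-20,22] → ·
    (2,6)@(5, 13): e=[2,20,10] → █
    (3,6)@(7, 13): e=[22,-4,14] → ·
    (4,6)@(9, 13): e=[42,-28,18] → ·
    (1,7)@(3, 15): e=[14,12,6] → █
    (2,7)@(5, 15): e=[34,-12,10] → ·
    (0,8)@(1, 17): e=[26,4,2] → █
    (1,8)@(3, 17): e=[46,-20,6] → ·
    (0,9)@(1, 19): e=[58,-28,2] → ·
  covered (4 px):
    · · · · · · · · · · ·
    · · · · · · · · · · ·
    · · · · · · · · · · ·
    · · · · · · · · · · ·
    · · · · · · · · · · ·
    · · · · █ · · · · · ·
    · · █ · · · · · · · ·
    · █ · · · · · · · · ·
    █ · · · · · · · · · ·
    · · · · · · · · · · ·
T4:
  2·area = 88  (B↔C swapped to make it positive)
  edge (12, 14)→(10, 2): d=(-2,-12) top-left  bias=+0
  edge (10, 2)→(18, 6): d=(8,4) right/bottom  bias=-1
  edge (18, 6)→(12, 14): d=(-6,8) right/bottom  bias=-1
    (5,1)@(11, 3): e=[10,4,74] → █
    (6,1)@(13, 3): e=[34,-4,58] → ·
    (5,2)@(11, 5): e=[6,20,62] → █
    (6,2)@(13, 5): e=[30,12,46] → █
    (7,2)@(15, 5): e=[54,4,30] → █
    (8,2)@(17, 5): e=[78,-4,14] → ·
    (5,3)@(11, 7): e=[2,36,50] → █
    (8,3)@(17, 7): e=[74,12,2] → █
    (9,3)@(19, 7): e=[98,4,-14] → ·
    (5,4)@(11, 9): e=[-2,52,38] → ·
    (6,4)@(13, 9): e=[22,44,22] → █
    (8,4)@(17, 9): e=[70,28,-10] → ·
  covered (11 px):
    · · · · · · · · · · ·
    · · · · · █ · · · · ·
    · · · · · █ █ █ · · ·
    · · · · · █ █ █ █ · ·
    · · · · · · █ █ · · ·
    · · · · · · █ · · · ·
    · · · · · · · · · · ·
    · · · · · · · · · · ·
    · · · · · · · · · · ·
    · · · · · · · · · · ·

Result: 63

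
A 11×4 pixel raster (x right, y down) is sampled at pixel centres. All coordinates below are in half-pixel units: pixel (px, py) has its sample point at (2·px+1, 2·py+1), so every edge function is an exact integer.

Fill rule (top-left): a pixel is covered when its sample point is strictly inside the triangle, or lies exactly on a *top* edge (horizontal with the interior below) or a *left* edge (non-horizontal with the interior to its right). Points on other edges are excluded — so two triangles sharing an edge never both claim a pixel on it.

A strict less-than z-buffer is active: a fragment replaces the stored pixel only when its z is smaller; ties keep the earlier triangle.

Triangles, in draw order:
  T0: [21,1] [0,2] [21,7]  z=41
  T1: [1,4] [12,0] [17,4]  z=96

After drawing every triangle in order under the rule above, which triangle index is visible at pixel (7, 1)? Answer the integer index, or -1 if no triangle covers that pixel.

T0:
  2·area = 126  (B↔C swapped to make it positive)
  edge (21, 1)→(21, 7): d=(0,6) right/bottom  bias=-1
  edge (21, 7)→(0, 2): d=(-21,-5) top-left  bias=+0
  edge (0, 2)→(21, 1): d=(21,-1) top-left  bias=+0
    (10,0)@(21, 1): e=[0,126,0] → ·  [on edge]
    (2,1)@(5, 3): e=[96,4,26] → #
    (3,1)@(7, 3): e=[84,14,28] → #
    (4,1)@(9, 3): e=[72,24,30] → #
    (5,1)@(11, 3): e=[60,34,32] → #
    (6,1)@(13, 3): e=[48,44,34] → #
    (7,1)@(15, 3): e=[36,54,36] → #
    (8,1)@(17, 3): e=[24,64,38] → #
    (9,1)@(19, 3): e=[12,74,40] → #
    (10,1)@(21, 3): e=[0,84,42] → ·  [on edge]
    (2,2)@(5, 5): e=[96,-38,68] → ·
    (3,2)@(7, 5): e=[84,-28,70] → ·
    (10,2)@(21, 5): e=[0,42,84] → ·  [on edge]
    (10,3)@(21, 7): e=[0,0,126] → ·  [on edge]
  covered (12 px):
    · · · · · · · · · · ·
    · · # # # # # # # # ·
    · · · · · · # # # # ·
    · · · · · · · · · · ·
T1:
  2·area = 64
  edge (1, 4)→(12, 0): d=(11,-4) top-left  bias=+0
  edge (12, 0)→(17, 4): d=(5,4) right/bottom  bias=-1
  edge (17, 4)→(1, 4): d=(-16,0) right/bottom  bias=-1
    (5,0)@(11, 1): e=[7,9,48] → #
    (6,0)@(13, 1): e=[15,1,48] → #
    (7,0)@(15, 1): e=[23,-7,48] → ·
    (2,1)@(5, 3): e=[5,43,16] → #
    (3,1)@(7, 3): e=[13,35,16] → #
    (4,1)@(9, 3): e=[21,27,16] → #
    (7,1)@(15, 3): e=[45,3,16] → #
    (8,1)@(17, 3): e=[53,-5,16] → ·
    (2,2)@(5, 5): e=[27,53,-16] → ·
    (3,2)@(7, 5): e=[35,45,-16] → ·
    (4,2)@(9, 5): e=[43,37,-16] → ·
    (5,2)@(11, 5): e=[51,29,-16] → ·
  covered (8 px):
    · · · · · # # · · · ·
    · · # # # # # # · · ·
    · · · · · · · · · · ·
    · · · · · · · · · · ·

Z-buffer (winner per pixel, '.' = empty):
  . . . . . 1 1 . . . .
  . . 0 0 0 0 0 0 0 0 .
  . . . . . . 0 0 0 0 .
  . . . . . . . . . . .

Result: 0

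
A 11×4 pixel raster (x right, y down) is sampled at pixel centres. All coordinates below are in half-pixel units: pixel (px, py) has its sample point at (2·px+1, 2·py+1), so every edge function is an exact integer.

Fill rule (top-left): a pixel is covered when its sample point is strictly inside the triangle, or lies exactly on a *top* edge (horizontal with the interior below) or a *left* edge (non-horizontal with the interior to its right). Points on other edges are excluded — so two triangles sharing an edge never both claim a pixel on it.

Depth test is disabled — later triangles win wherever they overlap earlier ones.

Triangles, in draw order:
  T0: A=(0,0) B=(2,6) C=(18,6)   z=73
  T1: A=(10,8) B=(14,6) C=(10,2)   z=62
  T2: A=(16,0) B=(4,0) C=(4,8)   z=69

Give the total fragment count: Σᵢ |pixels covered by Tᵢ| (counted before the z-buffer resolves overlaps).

T0:
  2·area = 96  (B↔C swapped to make it positive)
  edge (0, 0)→(18, 6): d=(18,6) right/bottom  bias=-1
  edge (18, 6)→(2, 6): d=(-16,0) right/bottom  bias=-1
  edge (2, 6)→(0, 0): d=(-2,-6) top-left  bias=+0
    (0,0)@(1, 1): e=[12,80,4] → █
    (1,0)@(3, 1): e=[0,80,16] → ·  [on edge]
    (0,1)@(1, 3): e=[48,48,0] → █  [on edge]
    (1,1)@(3, 3): e=[36,48,12] → █
    (2,1)@(5, 3): e=[24,48,24] → █
    (3,1)@(7, 3): e=[12,48,36] → █
    (4,1)@(9, 3): e=[0,48,48] → ·  [on edge]
    (0,2)@(1, 5): e=[84,16,-4] → ·
    (1,2)@(3, 5): e=[72,16,8] → █
    (4,2)@(9, 5): e=[36,16,44] → █
    (5,2)@(11, 5): e=[24,16,56] → █
    (6,2)@(13, 5): e=[12,16,68] → █
    (7,2)@(15, 5): e=[0,16,80] → ·  [on edge]
    (10,3)@(21, 7): e=[0,-16,112] → ·  [on edge]
  covered (11 px):
    █ · · · · · · · · · ·
    █ █ █ █ · · · · · · ·
    · █ █ █ █ █ █ · · · ·
    · · · · · · · · · · ·
T1:
  2·area = 24  (B↔C swapped to make it positive)
  edge (10, 8)→(10, 2): d=(0,-6) top-left  bias=+0
  edge (10, 2)→(14, 6): d=(4,4) right/bottom  bias=-1
  edge (14, 6)→(10, 8): d=(-4,2) right/bottom  bias=-1
    (4,0)@(9, 1): e=[-6,0,30] → ·  [on edge]
    (5,1)@(11, 3): e=[6,0,18] → ·  [on edge]
    (5,2)@(11, 5): e=[6,8,10] → █
    (6,2)@(13, 5): e=[18,0,6] → ·  [on edge]
    (5,3)@(11, 7): e=[6,16,2] → █
    (6,3)@(13, 7): e=[18,8,-2] → ·
    (7,3)@(15, 7): e=[30,0,-6] → ·  [on edge]
  covered (2 px):
    · · · · · · · · · · ·
    · · · · · · · · · · ·
    · · · · · █ · · · · ·
    · · · · · █ · · · · ·
T2:
  2·area = 96  (B↔C swapped to make it positive)
  edge (16, 0)→(4, 8): d=(-12,8) right/bottom  bias=-1
  edge (4, 8)→(4, 0): d=(0,-8) top-left  bias=+0
  edge (4, 0)→(16, 0): d=(12,0) top-left  bias=+0
    (2,0)@(5, 1): e=[76,8,12] → █
    (3,0)@(7, 1): e=[60,24,12] → █
    (4,0)@(9, 1): e=[44,40,12] → █
    (5,0)@(11, 1): e=[28,56,12] → █
    (6,0)@(13, 1): e=[12,72,12] → █
    (7,0)@(15, 1): e=[-4,88,12] → ·
    (2,1)@(5, 3): e=[52,8,36] → █
    (6,1)@(13, 3): e=[-12,72,36] → ·
    (2,2)@(5, 5): e=[28,8,60] → █
    (4,2)@(9, 5): e=[-4,40,60] → ·
    (5,2)@(11, 5): e=[-20,56,60] → ·
    (2,3)@(5, 7): e=[4,8,84] → █
  covered (12 px):
    · · █ █ █ █ █ · · · ·
    · · █ █ █ █ · · · · ·
    · · █ █ · · · · · · ·
    · · █ · · · · · · · ·

Answer: 25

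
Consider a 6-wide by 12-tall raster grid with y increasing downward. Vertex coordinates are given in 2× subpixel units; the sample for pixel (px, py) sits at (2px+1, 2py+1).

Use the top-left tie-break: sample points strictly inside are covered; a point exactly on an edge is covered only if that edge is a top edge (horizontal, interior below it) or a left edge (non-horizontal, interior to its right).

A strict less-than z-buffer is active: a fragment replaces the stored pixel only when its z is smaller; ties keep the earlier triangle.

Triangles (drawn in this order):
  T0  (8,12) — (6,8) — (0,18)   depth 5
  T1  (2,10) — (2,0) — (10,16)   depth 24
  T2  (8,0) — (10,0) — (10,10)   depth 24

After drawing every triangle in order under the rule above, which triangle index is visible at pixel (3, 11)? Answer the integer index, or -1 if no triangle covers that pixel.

T0:
  2·area = 44  (B↔C swapped to make it positive)
  edge (8, 12)→(0, 18): d=(-8,6) right/bottom  bias=-1
  edge (0, 18)→(6, 8): d=(6,-10) top-left  bias=+0
  edge (6, 8)→(8, 12): d=(2,4) right/bottom  bias=-1
    (4,1)@(9, 3): e=[66,0,-22] → .  [on edge]
    (2,5)@(5, 11): e=[26,8,10] → X
    (3,5)@(7, 11): e=[14,28,2] → X
    (4,5)@(9, 11): e=[2,48,-6] → .
    (1,6)@(3, 13): e=[22,0,22] → X  [on edge]
    (3,6)@(7, 13): e=[-2,40,6] → .
    (1,7)@(3, 15): e=[6,12,26] → X
    (2,7)@(5, 15): e=[-6,32,18] → .
    (0,8)@(1, 17): e=[2,4,38] → X
    (1,8)@(3, 17): e=[-10,24,30] → .
    (0,9)@(1, 19): e=[-14,16,42] → .
  covered (6 px):
    . . . . . .
    . . . . . .
    . . . . . .
    . . . . . .
    . . . . . .
    . . X X . .
    . X X . . .
    . X . . . .
    X . . . . .
    . . . . . .
    . . . . . .
    . . . . . .
T1:
  2·area = 80
  edge (2, 10)→(2, 0): d=(0,-10) top-left  bias=+0
  edge (2, 0)→(10, 16): d=(8,16) right/bottom  bias=-1
  edge (10, 16)→(2, 10): d=(-8,-6) top-left  bias=+0
    (1,1)@(3, 3): e=[10,8,62] → X
    (2,1)@(5, 3): e=[30,-24,74] → .
    (1,2)@(3, 5): e=[10,24,46] → X
    (2,2)@(5, 5): e=[30,-8,58] → .
    (1,3)@(3, 7): e=[10,40,30] → X
    (2,3)@(5, 7): e=[30,8,42] → X
    (3,3)@(7, 7): e=[50,-24,54] → .
    (1,4)@(3, 9): e=[10,56,14] → X
    (3,4)@(7, 9): e=[50,-8,38] → .
    (1,5)@(3, 11): e=[10,72,-2] → .
    (2,5)@(5, 11): e=[30,40,10] → X
    (3,5)@(7, 11): e=[50,8,22] → X
  covered (10 px):
    . . . . . .
    . X . . . .
    . X . . . .
    . X X . . .
    . X X . . .
    . . X X . .
    . . . X . .
    . . . . X .
    . . . . . .
    . . . . . .
    . . . . . .
    . . . . . .
T2:
  2·area = 20
  edge (8, 0)→(10, 0): d=(2,0) top-left  bias=+0
  edge (10, 0)→(10, 10): d=(0,10) right/bottom  bias=-1
  edge (10, 10)→(8, 0): d=(-2,-10) top-left  bias=+0
    (4,0)@(9, 1): e=[2,10,8] → X
    (5,0)@(11, 1): e=[2,-10,28] → .
    (4,1)@(9, 3): e=[6,10,4] → X
    (5,1)@(11, 3): e=[6,-10,24] → .
    (4,2)@(9, 5): e=[10,10,0] → X  [on edge]
    (5,2)@(11, 5): e=[10,-10,20] → .
    (4,3)@(9, 7): e=[14,10,-4] → .
    (5,7)@(11, 15): e=[30,-10,0] → .  [on edge]
  covered (3 px):
    . . . . X .
    . . . . X .
    . . . . X .
    . . . . . .
    . . . . . .
    . . . . . .
    . . . . . .
    . . . . . .
    . . . . . .
    . . . . . .
    . . . . . .
    . . . . . .

Z-buffer (winner per pixel, '.' = empty):
  . . . . 2 .
  . 1 . . 2 .
  . 1 . . 2 .
  . 1 1 . . .
  . 1 1 . . .
  . . 0 0 . .
  . 0 0 1 . .
  . 0 . . 1 .
  0 . . . . .
  . . . . . .
  . . . . . .
  . . . . . .

Answer: -1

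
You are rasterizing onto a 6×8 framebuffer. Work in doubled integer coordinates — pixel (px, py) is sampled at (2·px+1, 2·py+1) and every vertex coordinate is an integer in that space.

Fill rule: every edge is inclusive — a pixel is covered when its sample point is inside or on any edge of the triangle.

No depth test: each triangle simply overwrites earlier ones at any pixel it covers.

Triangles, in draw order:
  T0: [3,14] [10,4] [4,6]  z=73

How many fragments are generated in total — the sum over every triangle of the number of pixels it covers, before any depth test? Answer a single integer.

T0:
  2·area = 46  (B↔C swapped to make it positive)
  edge (3, 14)→(4, 6): d=(1,-8) inclusive
  edge (4, 6)→(10, 4): d=(6,-2) inclusive
  edge (10, 4)→(3, 14): d=(-7,10) inclusive
    (3,2)@(7, 5): e=[23,0,23] → #  [on edge]
    (4,2)@(9, 5): e=[39,4,3] → #
    (5,2)@(11, 5): e=[55,8,-17] → ·
    (0,3)@(1, 7): e=[-23,0,69] → ·  [on edge]
    (2,3)@(5, 7): e=[9,8,29] → #
    (4,3)@(9, 7): e=[41,16,-11] → ·
    (2,4)@(5, 9): e=[11,20,15] → #
    (3,4)@(7, 9): e=[27,24,-5] → ·
    (2,5)@(5, 11): e=[13,32,1] → #
    (3,5)@(7, 11): e=[29,36,-19] → ·
    (2,6)@(5, 13): e=[15,44,-13] → ·
  covered (6 px):
    · · · · · ·
    · · · · · ·
    · · · # # ·
    · · # # · ·
    · · # · · ·
    · · # · · ·
    · · · · · ·
    · · · · · ·

Final: 6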